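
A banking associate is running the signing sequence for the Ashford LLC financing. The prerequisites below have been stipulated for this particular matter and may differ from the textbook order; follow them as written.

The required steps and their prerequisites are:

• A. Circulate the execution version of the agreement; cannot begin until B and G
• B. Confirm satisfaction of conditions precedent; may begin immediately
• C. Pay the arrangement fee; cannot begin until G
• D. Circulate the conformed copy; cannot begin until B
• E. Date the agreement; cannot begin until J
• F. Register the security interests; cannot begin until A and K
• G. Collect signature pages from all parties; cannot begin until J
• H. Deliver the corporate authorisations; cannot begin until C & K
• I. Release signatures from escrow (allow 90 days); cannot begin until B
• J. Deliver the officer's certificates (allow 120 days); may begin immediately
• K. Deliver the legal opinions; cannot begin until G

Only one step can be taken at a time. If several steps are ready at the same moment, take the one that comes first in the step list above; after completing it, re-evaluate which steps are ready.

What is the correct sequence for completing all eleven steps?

B and J have no prerequisites; B is listed earlier, so B is first.
Now D, I and J have their prerequisites met. D is listed earlier, so D next.
Ready: I and J. I is listed earlier → I.
J is the only step now ready → J.
Now E and G have their prerequisites met. E is listed earlier, so E next.
Next only G has its prerequisites met → G.
Now A, C and K have their prerequisites met. A is listed earlier, so A next.
Now C and K have their prerequisites met. C is listed earlier, so C next.
Next only K has its prerequisites met → K.
Ready: F and H. F is listed earlier → F.
Next only H has its prerequisites met → H.

B D I J E G A C K F H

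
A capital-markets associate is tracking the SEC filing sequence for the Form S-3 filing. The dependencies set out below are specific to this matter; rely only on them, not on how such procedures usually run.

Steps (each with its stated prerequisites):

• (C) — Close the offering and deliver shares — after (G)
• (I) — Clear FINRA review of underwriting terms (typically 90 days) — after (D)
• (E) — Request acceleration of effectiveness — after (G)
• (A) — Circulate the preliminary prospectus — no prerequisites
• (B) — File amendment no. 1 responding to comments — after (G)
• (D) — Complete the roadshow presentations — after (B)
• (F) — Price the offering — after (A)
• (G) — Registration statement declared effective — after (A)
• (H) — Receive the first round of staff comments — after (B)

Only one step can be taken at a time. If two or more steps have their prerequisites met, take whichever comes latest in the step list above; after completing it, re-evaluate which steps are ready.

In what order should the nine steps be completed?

Only (A) has no prerequisites, so it is first.
Ready: (G) and (F). (G) is listed later → (G).
(B), (E) and (C) now also ready, so the ready set is {(F), (B), (E), (C)}; (F) is listed later → (F).
(B), (E) and (C) are all available; (B) is listed later → (B).
Ready: (H), (D), (E) and (C). (H) is listed later → (H).
(D), (E) and (C) are all available; (D) is listed later → (D).
(I) now also ready, so the ready set is {(E), (I), (C)}; (E) is listed later → (E).
Now (I) and (C) have their prerequisites met. (I) is listed later, so (I) next.
(C) is the only step now ready → (C).

(A) (G) (F) (B) (H) (D) (E) (I) (C)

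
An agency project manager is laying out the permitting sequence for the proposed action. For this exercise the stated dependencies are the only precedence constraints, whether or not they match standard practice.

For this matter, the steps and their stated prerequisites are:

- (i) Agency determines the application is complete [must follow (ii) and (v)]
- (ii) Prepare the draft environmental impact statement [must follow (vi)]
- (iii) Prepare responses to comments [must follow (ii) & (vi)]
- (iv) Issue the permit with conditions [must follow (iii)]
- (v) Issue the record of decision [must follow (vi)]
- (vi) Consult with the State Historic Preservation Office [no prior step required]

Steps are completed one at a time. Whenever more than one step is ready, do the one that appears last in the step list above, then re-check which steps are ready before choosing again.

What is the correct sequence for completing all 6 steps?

(vi), (v), (ii), (iii), (iv), (i)

(vi) is the only step with nothing outstanding, so it goes first.
Ready: (v) and (ii). (v) is listed later → (v).
(ii) needed (vi), now all done → (ii).
Ready: (iii) and (i). (iii) is listed later → (iii).
(iv) now also ready, so the ready set is {(iv), (i)}; (iv) is listed later → (iv).
(i) needed (v) and (ii), now all done → (i).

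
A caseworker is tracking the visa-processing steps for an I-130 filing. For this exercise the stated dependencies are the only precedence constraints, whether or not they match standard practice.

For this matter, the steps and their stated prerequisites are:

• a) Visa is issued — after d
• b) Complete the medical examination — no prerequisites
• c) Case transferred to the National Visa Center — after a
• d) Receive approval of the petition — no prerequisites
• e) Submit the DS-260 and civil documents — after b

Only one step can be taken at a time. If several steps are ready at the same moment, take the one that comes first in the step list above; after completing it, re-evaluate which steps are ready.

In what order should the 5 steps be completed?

Nothing is required for b and d. b is listed earlier → b first.
e now also ready, so the ready set is {d, e}; d is listed earlier → d.
a now also ready, so the ready set is {a, e}; a is listed earlier → a.
Now c and e have their prerequisites met. c is listed earlier, so c next.
e is the only step now ready → e.

b d a c e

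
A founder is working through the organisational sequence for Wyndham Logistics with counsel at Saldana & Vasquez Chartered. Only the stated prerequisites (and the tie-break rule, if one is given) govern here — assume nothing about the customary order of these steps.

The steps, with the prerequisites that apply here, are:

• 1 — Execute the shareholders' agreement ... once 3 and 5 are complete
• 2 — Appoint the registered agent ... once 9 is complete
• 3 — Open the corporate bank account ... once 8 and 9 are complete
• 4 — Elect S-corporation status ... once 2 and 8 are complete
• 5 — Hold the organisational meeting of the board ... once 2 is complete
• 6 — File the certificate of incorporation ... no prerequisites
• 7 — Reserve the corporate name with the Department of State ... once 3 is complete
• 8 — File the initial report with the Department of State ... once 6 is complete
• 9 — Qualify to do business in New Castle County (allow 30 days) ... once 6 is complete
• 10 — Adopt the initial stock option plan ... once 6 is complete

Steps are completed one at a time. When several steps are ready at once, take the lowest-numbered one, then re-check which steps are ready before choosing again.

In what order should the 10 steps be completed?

6 8 9 2 3 4 5 1 7 10

6 has no prerequisites → 6 first.
Now 8, 9 and 10 have their prerequisites met. 8 has the earlier label, so 8 next.
9 and 10 are both available; 9 has the earlier label → 9.
Now 2, 3 and 10 have their prerequisites met. 2 has the earlier label, so 2 next.
Now 3, 4, 5 and 10 have their prerequisites met. 3 has the earlier label, so 3 next.
7 now also ready, so the ready set is {4, 5, 7, 10}; 4 has the earlier label → 4.
5, 7 and 10 are all available; 5 has the earlier label → 5.
1 now also ready, so the ready set is {1, 7, 10}; 1 has the earlier label → 1.
7 and 10 are both available; 7 has the earlier label → 7.
Next only 10 has its prerequisites met → 10.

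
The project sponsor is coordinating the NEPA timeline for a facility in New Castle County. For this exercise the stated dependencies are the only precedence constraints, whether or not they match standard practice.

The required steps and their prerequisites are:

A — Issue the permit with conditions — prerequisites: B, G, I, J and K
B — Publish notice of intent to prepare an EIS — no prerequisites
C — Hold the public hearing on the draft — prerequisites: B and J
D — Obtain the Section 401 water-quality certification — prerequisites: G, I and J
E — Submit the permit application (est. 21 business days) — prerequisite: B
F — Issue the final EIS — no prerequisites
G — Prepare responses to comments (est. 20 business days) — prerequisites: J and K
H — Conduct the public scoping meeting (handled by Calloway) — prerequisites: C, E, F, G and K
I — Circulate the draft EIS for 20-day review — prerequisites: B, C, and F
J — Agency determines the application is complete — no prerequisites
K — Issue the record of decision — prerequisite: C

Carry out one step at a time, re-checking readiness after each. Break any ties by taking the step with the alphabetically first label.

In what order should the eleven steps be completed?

Nothing is required for B, F and J. B has the earlier label → B first.
E, F and J are all available; E has the earlier label → E.
Ready: F and J. F has the earlier label → F.
That leaves J as the only ready step → J.
C needed B and J, now all done → C.
I and K are both available; I has the earlier label → I.
That leaves K as the only ready step → K.
Next only G has its prerequisites met → G.
Now A, D and H have their prerequisites met. A has the earlier label, so A next.
D and H are both available; D has the earlier label → D.
H needed C, E, F, G and K, now all done → H.

B E F J C I K G A D H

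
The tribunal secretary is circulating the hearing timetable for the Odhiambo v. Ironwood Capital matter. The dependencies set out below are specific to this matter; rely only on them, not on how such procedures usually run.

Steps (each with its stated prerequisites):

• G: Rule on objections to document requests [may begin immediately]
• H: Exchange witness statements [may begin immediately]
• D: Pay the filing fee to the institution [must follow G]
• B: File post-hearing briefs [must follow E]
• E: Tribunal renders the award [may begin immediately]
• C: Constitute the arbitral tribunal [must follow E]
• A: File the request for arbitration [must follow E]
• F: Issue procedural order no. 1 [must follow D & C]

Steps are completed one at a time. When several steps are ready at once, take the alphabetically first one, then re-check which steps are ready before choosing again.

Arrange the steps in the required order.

E A B C G D F H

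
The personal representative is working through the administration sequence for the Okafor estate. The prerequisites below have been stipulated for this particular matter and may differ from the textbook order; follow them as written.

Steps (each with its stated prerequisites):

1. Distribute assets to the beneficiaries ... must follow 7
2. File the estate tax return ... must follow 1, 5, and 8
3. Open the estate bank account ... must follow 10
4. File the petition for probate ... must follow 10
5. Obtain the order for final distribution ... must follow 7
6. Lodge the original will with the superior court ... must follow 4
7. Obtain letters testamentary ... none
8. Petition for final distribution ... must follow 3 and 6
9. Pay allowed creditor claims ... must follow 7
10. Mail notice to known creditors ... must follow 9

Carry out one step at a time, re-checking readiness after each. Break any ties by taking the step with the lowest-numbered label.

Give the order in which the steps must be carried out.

7, 1, 5, 9, 10, 3, 4, 6, 8, 2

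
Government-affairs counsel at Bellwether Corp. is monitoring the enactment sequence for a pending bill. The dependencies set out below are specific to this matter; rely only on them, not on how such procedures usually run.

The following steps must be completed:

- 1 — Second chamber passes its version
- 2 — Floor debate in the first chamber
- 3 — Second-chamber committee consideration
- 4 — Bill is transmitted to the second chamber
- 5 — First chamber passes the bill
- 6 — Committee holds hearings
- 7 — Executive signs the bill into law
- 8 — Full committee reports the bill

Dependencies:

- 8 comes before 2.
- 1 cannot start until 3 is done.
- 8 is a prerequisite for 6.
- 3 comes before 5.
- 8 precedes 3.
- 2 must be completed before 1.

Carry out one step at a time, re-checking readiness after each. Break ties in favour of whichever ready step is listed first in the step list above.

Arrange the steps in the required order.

4 7 8 2 3 1 5 6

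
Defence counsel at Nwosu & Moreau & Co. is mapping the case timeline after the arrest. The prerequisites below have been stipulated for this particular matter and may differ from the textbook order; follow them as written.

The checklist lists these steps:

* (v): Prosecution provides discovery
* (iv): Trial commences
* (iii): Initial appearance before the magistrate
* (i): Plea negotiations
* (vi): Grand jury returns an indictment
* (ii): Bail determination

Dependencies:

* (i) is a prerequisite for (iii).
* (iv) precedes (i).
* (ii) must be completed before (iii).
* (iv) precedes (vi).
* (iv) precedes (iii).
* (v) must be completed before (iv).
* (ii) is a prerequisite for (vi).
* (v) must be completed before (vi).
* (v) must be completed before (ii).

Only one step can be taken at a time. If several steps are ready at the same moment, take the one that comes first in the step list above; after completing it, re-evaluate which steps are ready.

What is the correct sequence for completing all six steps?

(v) (iv) (i) (ii) (iii) (vi)

Only (v) has no prerequisites, so it is first.
Now (iv) and (ii) have their prerequisites met. (iv) is listed earlier, so (iv) next.
(i) and (ii) are both available; (i) is listed earlier → (i).
(ii) needed (v), now all done → (ii).
(iii) and (vi) are both available; (iii) is listed earlier → (iii).
(vi) needed (v), (iv) and (ii), now all done → (vi).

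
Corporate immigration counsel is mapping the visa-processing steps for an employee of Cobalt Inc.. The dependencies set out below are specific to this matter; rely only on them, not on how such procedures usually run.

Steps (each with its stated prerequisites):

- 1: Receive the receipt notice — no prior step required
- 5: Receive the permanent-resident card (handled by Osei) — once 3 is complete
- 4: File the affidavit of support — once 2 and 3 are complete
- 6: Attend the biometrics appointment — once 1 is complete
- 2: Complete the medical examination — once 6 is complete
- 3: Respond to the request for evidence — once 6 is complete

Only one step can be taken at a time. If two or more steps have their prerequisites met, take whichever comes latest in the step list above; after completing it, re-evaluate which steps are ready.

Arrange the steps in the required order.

1, 6, 3, 2, 4, 5

Only 1 has no prerequisites, so it is first.
That leaves 6 as the only ready step → 6.
Now 3 and 2 have their prerequisites met. 3 is listed later, so 3 next.
5 now also ready, so the ready set is {2, 5}; 2 is listed later → 2.
Now 4 and 5 have their prerequisites met. 4 is listed later, so 4 next.
5 is the only step now ready → 5.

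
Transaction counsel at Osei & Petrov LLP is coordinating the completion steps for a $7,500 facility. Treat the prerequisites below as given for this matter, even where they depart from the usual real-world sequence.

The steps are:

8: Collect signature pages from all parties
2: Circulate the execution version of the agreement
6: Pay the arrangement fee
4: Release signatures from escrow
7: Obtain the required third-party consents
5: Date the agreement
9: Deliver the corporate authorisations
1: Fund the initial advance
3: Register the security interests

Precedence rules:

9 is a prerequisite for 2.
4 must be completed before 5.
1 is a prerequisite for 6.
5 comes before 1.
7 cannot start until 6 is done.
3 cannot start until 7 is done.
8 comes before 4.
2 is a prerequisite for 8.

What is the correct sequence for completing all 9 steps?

9, 2, 8, 4, 5, 1, 6, 7, 3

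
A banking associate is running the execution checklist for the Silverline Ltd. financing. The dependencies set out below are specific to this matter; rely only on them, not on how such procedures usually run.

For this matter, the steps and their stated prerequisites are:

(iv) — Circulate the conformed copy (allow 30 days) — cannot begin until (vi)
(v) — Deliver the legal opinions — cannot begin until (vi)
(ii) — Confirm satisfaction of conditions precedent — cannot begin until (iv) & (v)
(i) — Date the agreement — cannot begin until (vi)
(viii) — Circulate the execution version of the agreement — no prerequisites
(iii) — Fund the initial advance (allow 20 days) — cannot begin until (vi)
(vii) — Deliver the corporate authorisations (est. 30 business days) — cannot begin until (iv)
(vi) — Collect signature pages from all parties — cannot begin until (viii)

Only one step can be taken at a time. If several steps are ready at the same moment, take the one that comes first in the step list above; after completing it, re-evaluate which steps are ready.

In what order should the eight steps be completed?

(viii) → (vi) → (iv) → (v) → (ii) → (i) → (iii) → (vii)

(viii) is the only step with nothing outstanding, so it goes first.
(vi) needed (viii), now all done → (vi).
Now (iv), (v), (i) and (iii) have their prerequisites met. (iv) is listed earlier, so (iv) next.
(vii) now also ready, so the ready set is {(v), (i), (iii), (vii)}; (v) is listed earlier → (v).
(ii) now also ready, so the ready set is {(ii), (i), (iii), (vii)}; (ii) is listed earlier → (ii).
(i), (iii) and (vii) are all available; (i) is listed earlier → (i).
(iii) and (vii) are both available; (iii) is listed earlier → (iii).
That leaves (vii) as the only ready step → (vii).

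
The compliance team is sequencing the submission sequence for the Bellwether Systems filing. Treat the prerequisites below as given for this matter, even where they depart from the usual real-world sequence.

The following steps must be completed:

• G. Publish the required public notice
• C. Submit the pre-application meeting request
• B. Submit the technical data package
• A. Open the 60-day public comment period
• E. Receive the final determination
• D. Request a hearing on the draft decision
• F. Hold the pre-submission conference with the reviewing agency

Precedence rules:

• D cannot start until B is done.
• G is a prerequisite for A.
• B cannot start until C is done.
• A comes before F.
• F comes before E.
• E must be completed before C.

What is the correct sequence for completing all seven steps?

G, A, F, E, C, B, D

G has no prerequisites → G first.
That leaves A as the only ready step → A.
F needed A, now all done → F.
Next only E has its prerequisites met → E.
That leaves C as the only ready step → C.
B needed C, now all done → B.
Next only D has its prerequisites met → D.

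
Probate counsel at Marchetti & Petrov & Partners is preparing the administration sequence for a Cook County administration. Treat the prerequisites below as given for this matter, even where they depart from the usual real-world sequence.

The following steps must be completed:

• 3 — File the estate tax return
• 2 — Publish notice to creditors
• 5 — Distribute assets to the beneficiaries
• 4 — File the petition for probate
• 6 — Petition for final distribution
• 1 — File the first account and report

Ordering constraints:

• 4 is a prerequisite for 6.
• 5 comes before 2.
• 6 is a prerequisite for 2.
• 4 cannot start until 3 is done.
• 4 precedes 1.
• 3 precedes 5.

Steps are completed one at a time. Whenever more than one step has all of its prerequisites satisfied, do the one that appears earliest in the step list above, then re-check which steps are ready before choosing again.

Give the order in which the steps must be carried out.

3 5 4 6 2 1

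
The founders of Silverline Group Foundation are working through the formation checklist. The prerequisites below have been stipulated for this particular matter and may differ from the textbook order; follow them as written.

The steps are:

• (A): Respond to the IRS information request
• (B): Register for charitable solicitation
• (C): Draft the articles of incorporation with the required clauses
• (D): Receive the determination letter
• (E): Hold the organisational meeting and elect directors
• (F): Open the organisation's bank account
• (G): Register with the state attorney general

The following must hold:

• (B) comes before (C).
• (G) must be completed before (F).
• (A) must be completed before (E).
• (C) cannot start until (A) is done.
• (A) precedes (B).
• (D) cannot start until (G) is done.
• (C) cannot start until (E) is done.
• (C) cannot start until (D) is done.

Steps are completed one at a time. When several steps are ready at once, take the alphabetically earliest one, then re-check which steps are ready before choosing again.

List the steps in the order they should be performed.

Nothing is required for (A) and (G). (A) has the earlier label → (A) first.
(B) and (E) now also ready, so the ready set is {(B), (E), (G)}; (B) has the earlier label → (B).
Ready: (E) and (G). (E) has the earlier label → (E).
Next only (G) has its prerequisites met → (G).
Ready: (D) and (F). (D) has the earlier label → (D).
(C) now also ready, so the ready set is {(C), (F)}; (C) has the earlier label → (C).
That leaves (F) as the only ready step → (F).

(A), (B), (E), (G), (D), (C), (F)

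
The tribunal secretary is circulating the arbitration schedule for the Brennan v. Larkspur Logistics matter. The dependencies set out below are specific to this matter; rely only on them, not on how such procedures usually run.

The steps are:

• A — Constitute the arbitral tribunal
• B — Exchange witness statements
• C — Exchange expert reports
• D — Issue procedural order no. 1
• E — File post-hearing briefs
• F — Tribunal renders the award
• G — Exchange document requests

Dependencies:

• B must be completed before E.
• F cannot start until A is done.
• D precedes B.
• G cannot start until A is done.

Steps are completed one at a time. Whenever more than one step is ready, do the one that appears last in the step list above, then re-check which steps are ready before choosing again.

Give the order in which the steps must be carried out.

D, C, B, E, A, G, F

D, C and A have no prerequisites; D is listed later, so D is first.
B now also ready, so the ready set is {C, B, A}; C is listed later → C.
Now B and A have their prerequisites met. B is listed later, so B next.
E now also ready, so the ready set is {E, A}; E is listed later → E.
A is the only step now ready → A.
Ready: G and F. G is listed later → G.
That leaves F as the only ready step → F.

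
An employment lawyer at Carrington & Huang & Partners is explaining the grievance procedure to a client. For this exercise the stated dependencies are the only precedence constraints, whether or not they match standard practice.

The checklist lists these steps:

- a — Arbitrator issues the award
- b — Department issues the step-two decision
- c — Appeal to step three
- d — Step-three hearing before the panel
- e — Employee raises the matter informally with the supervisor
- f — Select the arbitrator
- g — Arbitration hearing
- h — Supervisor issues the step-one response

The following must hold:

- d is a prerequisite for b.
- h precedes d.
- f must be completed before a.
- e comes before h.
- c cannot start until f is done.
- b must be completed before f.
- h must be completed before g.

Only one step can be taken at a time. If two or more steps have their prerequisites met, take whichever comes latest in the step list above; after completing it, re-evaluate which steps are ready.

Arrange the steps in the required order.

e h g d b f c a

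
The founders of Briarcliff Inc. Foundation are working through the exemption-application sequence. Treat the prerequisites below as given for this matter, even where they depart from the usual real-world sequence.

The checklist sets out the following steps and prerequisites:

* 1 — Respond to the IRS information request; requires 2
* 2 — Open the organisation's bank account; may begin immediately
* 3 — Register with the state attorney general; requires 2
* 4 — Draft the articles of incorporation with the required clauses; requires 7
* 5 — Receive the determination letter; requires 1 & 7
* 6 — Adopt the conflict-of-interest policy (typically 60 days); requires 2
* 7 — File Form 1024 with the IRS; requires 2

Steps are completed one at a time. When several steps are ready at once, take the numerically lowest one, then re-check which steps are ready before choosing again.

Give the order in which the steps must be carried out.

2 is the only step with nothing outstanding, so it goes first.
Now 1, 3, 6 and 7 have their prerequisites met. 1 has the earlier label, so 1 next.
Now 3, 6 and 7 have their prerequisites met. 3 has the earlier label, so 3 next.
6 and 7 are both available; 6 has the earlier label → 6.
7 is the only step now ready → 7.
4 and 5 are both available; 4 has the earlier label → 4.
That leaves 5 as the only ready step → 5.

2 → 1 → 3 → 6 → 7 → 4 → 5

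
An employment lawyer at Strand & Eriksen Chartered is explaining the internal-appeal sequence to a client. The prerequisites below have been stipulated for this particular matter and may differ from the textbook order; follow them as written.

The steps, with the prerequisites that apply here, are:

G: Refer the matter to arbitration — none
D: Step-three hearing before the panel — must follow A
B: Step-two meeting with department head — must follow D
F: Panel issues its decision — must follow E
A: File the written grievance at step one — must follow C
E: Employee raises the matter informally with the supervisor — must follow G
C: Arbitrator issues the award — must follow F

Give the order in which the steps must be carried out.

G E F C A D B

Only G has no prerequisites, so it is first.
E needed G, now all done → E.
F is the only step now ready → F.
C needed F, now all done → C.
A needed C, now all done → A.
D is the only step now ready → D.
B needed D, now all done → B.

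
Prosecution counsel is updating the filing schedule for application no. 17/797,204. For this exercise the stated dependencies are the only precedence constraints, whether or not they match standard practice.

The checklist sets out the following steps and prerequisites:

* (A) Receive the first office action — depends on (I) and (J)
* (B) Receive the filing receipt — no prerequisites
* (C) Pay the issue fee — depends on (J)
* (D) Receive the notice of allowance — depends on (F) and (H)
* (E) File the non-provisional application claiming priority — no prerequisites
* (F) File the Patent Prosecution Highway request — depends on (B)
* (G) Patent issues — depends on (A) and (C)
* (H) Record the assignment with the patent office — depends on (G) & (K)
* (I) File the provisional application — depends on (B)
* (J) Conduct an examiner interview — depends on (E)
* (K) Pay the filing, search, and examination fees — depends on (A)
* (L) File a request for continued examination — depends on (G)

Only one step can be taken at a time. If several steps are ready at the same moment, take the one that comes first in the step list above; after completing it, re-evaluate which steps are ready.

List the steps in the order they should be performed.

(B) and (E) have no prerequisites; (B) is listed earlier, so (B) is first.
(F) and (I) now also ready, so the ready set is {(E), (F), (I)}; (E) is listed earlier → (E).
(J) now also ready, so the ready set is {(F), (I), (J)}; (F) is listed earlier → (F).
(I) and (J) are both available; (I) is listed earlier → (I).
(J) needed (E), now all done → (J).
(A) and (C) are both available; (A) is listed earlier → (A).
(K) now also ready, so the ready set is {(C), (K)}; (C) is listed earlier → (C).
Ready: (G) and (K). (G) is listed earlier → (G).
Ready: (K) and (L). (K) is listed earlier → (K).
Ready: (H) and (L). (H) is listed earlier → (H).
(D) now also ready, so the ready set is {(D), (L)}; (D) is listed earlier → (D).
(L) needed (G), now all done → (L).

(B), (E), (F), (I), (J), (A), (C), (G), (K), (H), (D), (L)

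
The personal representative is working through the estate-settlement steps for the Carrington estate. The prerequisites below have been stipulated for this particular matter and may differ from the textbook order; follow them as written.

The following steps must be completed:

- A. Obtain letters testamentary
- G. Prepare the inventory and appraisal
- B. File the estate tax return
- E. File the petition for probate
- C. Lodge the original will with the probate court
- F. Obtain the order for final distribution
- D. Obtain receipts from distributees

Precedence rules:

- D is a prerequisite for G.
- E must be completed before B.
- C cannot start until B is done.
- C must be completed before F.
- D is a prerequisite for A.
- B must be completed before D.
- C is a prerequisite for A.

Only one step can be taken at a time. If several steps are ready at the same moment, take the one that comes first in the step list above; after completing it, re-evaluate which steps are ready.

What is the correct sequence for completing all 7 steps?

E, B, C, F, D, A, G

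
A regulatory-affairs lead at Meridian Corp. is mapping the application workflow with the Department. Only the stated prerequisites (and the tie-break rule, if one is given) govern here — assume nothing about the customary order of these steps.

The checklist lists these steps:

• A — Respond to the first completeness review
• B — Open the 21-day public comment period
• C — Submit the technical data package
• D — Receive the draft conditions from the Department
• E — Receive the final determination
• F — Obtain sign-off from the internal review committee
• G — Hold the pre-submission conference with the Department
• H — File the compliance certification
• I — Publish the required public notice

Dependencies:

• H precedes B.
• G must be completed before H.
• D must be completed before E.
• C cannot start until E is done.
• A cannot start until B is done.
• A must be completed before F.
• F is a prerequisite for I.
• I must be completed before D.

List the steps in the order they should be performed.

G H B A F I D E C

G is the only step with nothing outstanding, so it goes first.
Next only H has its prerequisites met → H.
That leaves B as the only ready step → B.
That leaves A as the only ready step → A.
That leaves F as the only ready step → F.
I needed F, now all done → I.
That leaves D as the only ready step → D.
E is the only step now ready → E.
Next only C has its prerequisites met → C.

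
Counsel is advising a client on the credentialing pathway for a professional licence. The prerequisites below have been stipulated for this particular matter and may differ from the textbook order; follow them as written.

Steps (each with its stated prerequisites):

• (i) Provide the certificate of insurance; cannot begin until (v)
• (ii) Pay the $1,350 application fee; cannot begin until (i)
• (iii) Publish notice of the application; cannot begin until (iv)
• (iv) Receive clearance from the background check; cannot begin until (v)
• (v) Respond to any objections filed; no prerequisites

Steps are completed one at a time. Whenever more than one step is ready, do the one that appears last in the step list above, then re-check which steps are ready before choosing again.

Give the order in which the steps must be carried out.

(v) is the only step with nothing outstanding, so it goes first.
Now (iv) and (i) have their prerequisites met. (iv) is listed later, so (iv) next.
(iii) now also ready, so the ready set is {(iii), (i)}; (iii) is listed later → (iii).
(i) is the only step now ready → (i).
That leaves (ii) as the only ready step → (ii).

(v), (iv), (iii), (i), (ii)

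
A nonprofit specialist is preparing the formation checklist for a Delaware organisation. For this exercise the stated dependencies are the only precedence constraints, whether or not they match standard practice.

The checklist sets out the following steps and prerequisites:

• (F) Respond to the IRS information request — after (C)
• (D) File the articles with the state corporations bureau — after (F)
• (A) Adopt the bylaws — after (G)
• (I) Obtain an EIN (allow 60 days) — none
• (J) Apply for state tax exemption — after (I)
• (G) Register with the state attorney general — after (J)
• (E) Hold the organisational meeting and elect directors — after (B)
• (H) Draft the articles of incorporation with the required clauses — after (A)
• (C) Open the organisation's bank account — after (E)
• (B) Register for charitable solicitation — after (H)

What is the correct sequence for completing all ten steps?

(I), (J), (G), (A), (H), (B), (E), (C), (F), (D)

Only (I) has no prerequisites, so it is first.
(J) is the only step now ready → (J).
Next only (G) has its prerequisites met → (G).
(A) is the only step now ready → (A).
That leaves (H) as the only ready step → (H).
Next only (B) has its prerequisites met → (B).
(E) needed (B), now all done → (E).
(C) needed (E), now all done → (C).
(F) is the only step now ready → (F).
(D) needed (F), now all done → (D).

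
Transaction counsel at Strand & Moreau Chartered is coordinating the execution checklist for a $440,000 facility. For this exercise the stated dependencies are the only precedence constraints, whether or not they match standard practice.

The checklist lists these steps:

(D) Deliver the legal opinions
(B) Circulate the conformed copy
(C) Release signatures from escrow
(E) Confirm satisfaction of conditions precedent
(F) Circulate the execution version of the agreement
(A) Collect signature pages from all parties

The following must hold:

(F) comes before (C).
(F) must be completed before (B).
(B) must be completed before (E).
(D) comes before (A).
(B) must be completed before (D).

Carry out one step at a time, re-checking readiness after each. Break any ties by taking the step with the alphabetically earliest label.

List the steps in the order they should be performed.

(F) (B) (C) (D) (A) (E)

(F) has no prerequisites → (F) first.
(B) and (C) are both available; (B) has the earlier label → (B).
(D) and (E) now also ready, so the ready set is {(C), (D), (E)}; (C) has the earlier label → (C).
(D) and (E) are both available; (D) has the earlier label → (D).
(A) and (E) are both available; (A) has the earlier label → (A).
(E) needed (B), now all done → (E).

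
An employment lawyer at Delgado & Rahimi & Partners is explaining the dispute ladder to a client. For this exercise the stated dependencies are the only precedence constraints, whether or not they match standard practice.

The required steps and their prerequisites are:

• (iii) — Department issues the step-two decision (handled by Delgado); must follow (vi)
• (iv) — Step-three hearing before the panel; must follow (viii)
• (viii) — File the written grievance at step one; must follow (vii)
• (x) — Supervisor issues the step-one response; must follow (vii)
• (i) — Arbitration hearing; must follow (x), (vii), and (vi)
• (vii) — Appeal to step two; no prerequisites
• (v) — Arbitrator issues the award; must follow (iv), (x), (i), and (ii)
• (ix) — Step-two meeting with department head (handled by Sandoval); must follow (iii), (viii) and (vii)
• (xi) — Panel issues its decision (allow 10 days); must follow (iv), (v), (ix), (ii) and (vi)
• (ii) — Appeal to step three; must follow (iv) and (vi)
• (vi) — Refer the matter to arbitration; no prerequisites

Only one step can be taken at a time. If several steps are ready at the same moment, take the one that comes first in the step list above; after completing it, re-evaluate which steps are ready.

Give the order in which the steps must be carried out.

(vii) and (vi) have no prerequisites; (vii) is listed earlier, so (vii) is first.
Ready: (viii), (x) and (vi). (viii) is listed earlier → (viii).
(iv) now also ready, so the ready set is {(iv), (x), (vi)}; (iv) is listed earlier → (iv).
Ready: (x) and (vi). (x) is listed earlier → (x).
That leaves (vi) as the only ready step → (vi).
(iii), (i) and (ii) are all available; (iii) is listed earlier → (iii).
(ix) now also ready, so the ready set is {(i), (ix), (ii)}; (i) is listed earlier → (i).
Now (ix) and (ii) have their prerequisites met. (ix) is listed earlier, so (ix) next.
That leaves (ii) as the only ready step → (ii).
(v) is the only step now ready → (v).
(xi) needed (iv), (v), (ix), (ii) and (vi), now all done → (xi).

(vii) (viii) (iv) (x) (vi) (iii) (i) (ix) (ii) (v) (xi)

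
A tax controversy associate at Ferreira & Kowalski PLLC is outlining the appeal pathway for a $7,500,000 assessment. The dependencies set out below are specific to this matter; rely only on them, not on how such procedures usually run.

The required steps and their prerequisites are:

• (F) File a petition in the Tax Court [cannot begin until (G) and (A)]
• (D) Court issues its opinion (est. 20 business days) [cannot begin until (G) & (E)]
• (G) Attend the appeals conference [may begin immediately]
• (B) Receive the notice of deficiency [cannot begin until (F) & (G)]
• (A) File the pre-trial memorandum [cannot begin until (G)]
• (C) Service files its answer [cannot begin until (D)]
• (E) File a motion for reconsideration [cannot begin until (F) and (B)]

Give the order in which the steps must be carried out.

(G) → (A) → (F) → (B) → (E) → (D) → (C)

Only (G) has no prerequisites, so it is first.
That leaves (A) as the only ready step → (A).
(F) needed (G) and (A), now all done → (F).
(B) needed (F) and (G), now all done → (B).
Next only (E) has its prerequisites met → (E).
(D) needed (G) and (E), now all done → (D).
That leaves (C) as the only ready step → (C).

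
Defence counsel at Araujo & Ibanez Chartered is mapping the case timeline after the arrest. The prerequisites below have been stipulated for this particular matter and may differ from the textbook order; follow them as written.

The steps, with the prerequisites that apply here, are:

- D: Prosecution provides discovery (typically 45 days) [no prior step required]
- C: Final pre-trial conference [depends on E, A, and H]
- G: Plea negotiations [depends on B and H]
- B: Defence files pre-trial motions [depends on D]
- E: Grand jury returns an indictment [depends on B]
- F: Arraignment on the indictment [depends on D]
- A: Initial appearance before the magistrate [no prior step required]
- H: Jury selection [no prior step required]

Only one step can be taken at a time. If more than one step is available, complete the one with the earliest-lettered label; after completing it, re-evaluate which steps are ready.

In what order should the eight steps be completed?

A, D, B, E, F, H, C, G

A, D and H have no prerequisites; A has the earlier label, so A is first.
D and H are both available; D has the earlier label → D.
B and F now also ready, so the ready set is {B, F, H}; B has the earlier label → B.
Ready: E, F and H. E has the earlier label → E.
Now F and H have their prerequisites met. F has the earlier label, so F next.
That leaves H as the only ready step → H.
C and G are both available; C has the earlier label → C.
G needed B and H, now all done → G.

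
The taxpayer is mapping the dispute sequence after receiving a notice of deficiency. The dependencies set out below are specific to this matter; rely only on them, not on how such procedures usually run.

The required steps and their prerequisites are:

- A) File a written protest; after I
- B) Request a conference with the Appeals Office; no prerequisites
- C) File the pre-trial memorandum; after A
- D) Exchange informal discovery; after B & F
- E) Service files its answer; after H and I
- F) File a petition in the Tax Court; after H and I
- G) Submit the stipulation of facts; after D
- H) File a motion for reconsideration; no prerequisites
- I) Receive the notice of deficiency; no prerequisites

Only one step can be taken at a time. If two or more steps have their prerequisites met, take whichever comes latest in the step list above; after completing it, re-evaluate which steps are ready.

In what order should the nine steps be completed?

I, H, F, E, B, D, G, A, C

Nothing is required for I, H and B. I is listed later → I first.
Now H, B and A have their prerequisites met. H is listed later, so H next.
F and E now also ready, so the ready set is {F, E, B, A}; F is listed later → F.
E, B and A are all available; E is listed later → E.
Now B and A have their prerequisites met. B is listed later, so B next.
D and A are both available; D is listed later → D.
Now G and A have their prerequisites met. G is listed later, so G next.
A needed I, now all done → A.
That leaves C as the only ready step → C.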